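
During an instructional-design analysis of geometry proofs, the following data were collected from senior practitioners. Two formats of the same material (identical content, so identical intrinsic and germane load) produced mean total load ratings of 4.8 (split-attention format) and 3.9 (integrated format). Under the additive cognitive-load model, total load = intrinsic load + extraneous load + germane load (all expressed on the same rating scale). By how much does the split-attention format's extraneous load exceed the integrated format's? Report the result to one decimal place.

0.9

Intrinsic and germane load are equal across formats, so the difference in total load equals the difference in extraneous load.
Extraneous-load difference = 4.8 − 3.9 = 0.9.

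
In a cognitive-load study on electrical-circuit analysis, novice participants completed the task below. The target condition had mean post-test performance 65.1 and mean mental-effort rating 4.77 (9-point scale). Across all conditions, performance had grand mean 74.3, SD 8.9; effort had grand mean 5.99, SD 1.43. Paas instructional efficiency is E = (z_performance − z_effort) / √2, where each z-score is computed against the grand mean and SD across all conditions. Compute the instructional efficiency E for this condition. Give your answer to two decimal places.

-0.13

z_performance = (65.1 − 74.3) / 8.9 = -9.2000 / 8.9 = -1.0337.
z_effort = (4.77 − 5.99) / 1.43 = -1.2200 / 1.43 = -0.8531.
z_P − z_E = -1.0337 − (-0.8531) = -0.1806.
E = -0.1806 / √2 = -0.1806 / 1.41421 = -0.1277 ≈ -0.13.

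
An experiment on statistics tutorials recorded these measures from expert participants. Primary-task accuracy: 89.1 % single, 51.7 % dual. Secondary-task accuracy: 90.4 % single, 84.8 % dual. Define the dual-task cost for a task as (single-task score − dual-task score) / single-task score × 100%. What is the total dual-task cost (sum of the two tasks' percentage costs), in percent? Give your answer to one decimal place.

48.2

Primary cost = (89.1 − 51.7) / 89.1 × 100% = 41.9753%.
Secondary cost = (90.4 − 84.8) / 90.4 × 100% = 6.1947%.
Total = 41.9753% + 6.1947% = 48.1700% ≈ 48.2%.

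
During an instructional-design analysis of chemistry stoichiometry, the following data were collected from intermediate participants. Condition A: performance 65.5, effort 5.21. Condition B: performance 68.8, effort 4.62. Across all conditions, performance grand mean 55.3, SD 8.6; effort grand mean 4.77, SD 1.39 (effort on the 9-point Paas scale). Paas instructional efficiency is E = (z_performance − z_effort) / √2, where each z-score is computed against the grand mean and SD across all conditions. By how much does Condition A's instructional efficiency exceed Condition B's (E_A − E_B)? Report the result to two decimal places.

Condition A: z_P = (65.5 − 55.3)/8.6 = 1.1860; z_E = (5.21 − 4.77)/1.39 = 0.3165; E_A = (1.1860 − 0.3165)/√2 = 0.6148.
Condition B: z_P = (68.8 − 55.3)/8.6 = 1.5698; z_E = (4.62 − 4.77)/1.39 = -0.1079; E_B = (1.5698 − (-0.1079))/√2 = 1.1863.
E_A − E_B = 0.6148 − 1.1863 = -0.5715 ≈ -0.57.

-0.57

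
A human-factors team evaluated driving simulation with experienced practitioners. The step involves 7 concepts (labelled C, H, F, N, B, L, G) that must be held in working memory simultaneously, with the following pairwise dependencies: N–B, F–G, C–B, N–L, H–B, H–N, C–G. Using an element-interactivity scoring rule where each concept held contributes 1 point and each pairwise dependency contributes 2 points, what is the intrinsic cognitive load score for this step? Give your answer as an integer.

21

Count of concepts held simultaneously: 7.
Count of pairwise dependencies listed: 7.
Element contribution: 7 × 1 = 7.
Interaction contribution: 7 × 2 = 14.
Intrinsic load = 7 + 14 = 21.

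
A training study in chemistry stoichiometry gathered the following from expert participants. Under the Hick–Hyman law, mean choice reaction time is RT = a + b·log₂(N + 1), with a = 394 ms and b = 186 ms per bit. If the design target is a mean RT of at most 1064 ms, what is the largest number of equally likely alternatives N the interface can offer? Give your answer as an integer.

Set 394 + 186·log₂(N + 1) ≤ 1064.
log₂(N + 1) ≤ (1064 − 394) / 186 = 3.6022.
N + 1 ≤ 2^3.6022 = 12.1442.
N ≤ 11.1442, so the largest integer N is 11.

11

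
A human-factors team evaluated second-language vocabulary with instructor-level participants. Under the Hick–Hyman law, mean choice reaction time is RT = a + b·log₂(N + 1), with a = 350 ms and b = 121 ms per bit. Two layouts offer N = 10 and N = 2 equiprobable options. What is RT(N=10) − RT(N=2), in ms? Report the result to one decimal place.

226.8

RT(10) = 350 + 121·log₂(11) = 350 + 121·3.4594 = 768.5874 ms.
RT(2) = 350 + 121·log₂(3) = 350 + 121·1.5850 = 541.7850 ms.
Difference = 768.5874 − 541.7850 = 226.8024 ≈ 226.8 ms.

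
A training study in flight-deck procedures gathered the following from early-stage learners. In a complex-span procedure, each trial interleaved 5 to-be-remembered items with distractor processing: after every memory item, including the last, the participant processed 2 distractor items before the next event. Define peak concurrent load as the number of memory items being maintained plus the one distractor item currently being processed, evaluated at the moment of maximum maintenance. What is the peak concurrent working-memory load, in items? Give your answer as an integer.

Maintenance is greatest during the distractor(s) after memory item 5: all 5 memory items are being held.
One distractor item is concurrently being processed.
Peak concurrent load = 5 + 1 = 6 items.

6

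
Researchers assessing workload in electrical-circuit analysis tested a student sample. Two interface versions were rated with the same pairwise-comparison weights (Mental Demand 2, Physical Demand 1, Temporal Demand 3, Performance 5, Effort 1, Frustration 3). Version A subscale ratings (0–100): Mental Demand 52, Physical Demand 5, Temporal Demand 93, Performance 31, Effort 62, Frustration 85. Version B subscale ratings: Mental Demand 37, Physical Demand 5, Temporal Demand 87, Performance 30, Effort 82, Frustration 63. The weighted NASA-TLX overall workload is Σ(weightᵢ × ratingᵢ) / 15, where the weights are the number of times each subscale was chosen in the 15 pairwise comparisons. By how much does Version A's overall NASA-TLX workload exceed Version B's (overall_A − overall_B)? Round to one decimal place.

Version A weighted sum = 2·52 + 1·5 + 3·93 + 5·31 + 1·62 + 3·85 = 104 + 5 + 279 + 155 + 62 + 255 = 860; overall_A = 860/15 = 57.3333.
Version B weighted sum = 2·37 + 1·5 + 3·87 + 5·30 + 1·82 + 3·63 = 74 + 5 + 261 + 150 + 82 + 189 = 761; overall_B = 761/15 = 50.7333.
Difference = 57.3333 − 50.7333 = 6.6000 ≈ 6.6.

6.6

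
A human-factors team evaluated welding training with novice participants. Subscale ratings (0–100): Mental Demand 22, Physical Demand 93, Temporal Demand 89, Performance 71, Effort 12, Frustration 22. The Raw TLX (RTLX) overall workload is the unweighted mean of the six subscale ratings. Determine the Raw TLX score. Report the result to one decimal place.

51.5

Sum of ratings = 22 + 93 + 89 + 71 + 12 + 22 = 309.
RTLX = 309 / 6 = 51.5000 ≈ 51.5.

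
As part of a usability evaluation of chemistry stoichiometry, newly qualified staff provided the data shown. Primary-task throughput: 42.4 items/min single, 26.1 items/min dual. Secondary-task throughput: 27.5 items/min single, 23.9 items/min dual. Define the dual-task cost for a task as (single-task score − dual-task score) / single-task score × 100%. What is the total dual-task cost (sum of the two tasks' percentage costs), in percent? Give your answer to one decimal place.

Primary cost = (42.4 − 26.1) / 42.4 × 100% = 38.4434%.
Secondary cost = (27.5 − 23.9) / 27.5 × 100% = 13.0909%.
Total = 38.4434% + 13.0909% = 51.5343% ≈ 51.5%.

51.5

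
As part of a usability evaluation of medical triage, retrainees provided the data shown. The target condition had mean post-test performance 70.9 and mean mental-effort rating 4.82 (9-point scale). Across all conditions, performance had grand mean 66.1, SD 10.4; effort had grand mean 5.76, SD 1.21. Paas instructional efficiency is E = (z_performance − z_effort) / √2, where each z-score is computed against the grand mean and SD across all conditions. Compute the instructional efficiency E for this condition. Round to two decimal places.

0.88

z_performance = (70.9 − 66.1) / 10.4 = 4.8000 / 10.4 = 0.4615.
z_effort = (4.82 − 5.76) / 1.21 = -0.9400 / 1.21 = -0.7769.
z_P − z_E = 0.4615 − (-0.7769) = 1.2384.
E = 1.2384 / √2 = 1.2384 / 1.41421 = 0.8757 ≈ 0.88.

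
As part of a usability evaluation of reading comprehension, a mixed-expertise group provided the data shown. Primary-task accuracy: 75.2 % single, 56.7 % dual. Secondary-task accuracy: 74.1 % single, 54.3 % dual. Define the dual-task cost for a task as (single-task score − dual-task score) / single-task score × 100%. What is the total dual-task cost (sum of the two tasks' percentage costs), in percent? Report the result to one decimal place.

51.3

Primary cost = (75.2 − 56.7) / 75.2 × 100% = 24.6011%.
Secondary cost = (74.1 − 54.3) / 74.1 × 100% = 26.7206%.
Total = 24.6011% + 26.7206% = 51.3217% ≈ 51.3%.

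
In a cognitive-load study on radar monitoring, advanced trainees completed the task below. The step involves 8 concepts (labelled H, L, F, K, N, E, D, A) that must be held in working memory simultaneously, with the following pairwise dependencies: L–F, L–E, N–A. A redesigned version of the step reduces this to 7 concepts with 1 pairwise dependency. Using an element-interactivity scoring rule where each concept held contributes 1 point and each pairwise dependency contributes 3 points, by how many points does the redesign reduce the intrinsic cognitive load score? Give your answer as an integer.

Original: 8 × 1 + 3 × 3 = 8 + 9 = 17.
Redesigned: 7 × 1 + 1 × 3 = 7 + 3 = 10.
Reduction = 17 − 10 = 7.

7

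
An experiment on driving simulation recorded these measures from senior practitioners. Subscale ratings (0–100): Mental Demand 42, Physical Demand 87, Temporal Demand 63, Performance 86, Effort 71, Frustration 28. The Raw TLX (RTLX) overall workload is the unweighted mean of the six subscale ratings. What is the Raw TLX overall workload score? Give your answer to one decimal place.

62.8

Sum of ratings = 42 + 87 + 63 + 86 + 71 + 28 = 377.
RTLX = 377 / 6 = 62.8333 ≈ 62.8.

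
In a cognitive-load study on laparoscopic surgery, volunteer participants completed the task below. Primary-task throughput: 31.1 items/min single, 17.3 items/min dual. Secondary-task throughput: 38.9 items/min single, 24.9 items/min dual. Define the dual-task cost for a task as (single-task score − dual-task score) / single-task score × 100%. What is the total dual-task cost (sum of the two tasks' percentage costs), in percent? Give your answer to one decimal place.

Primary cost = (31.1 − 17.3) / 31.1 × 100% = 44.3730%.
Secondary cost = (38.9 − 24.9) / 38.9 × 100% = 35.9897%.
Total = 44.3730% + 35.9897% = 80.3627% ≈ 80.4%.

80.4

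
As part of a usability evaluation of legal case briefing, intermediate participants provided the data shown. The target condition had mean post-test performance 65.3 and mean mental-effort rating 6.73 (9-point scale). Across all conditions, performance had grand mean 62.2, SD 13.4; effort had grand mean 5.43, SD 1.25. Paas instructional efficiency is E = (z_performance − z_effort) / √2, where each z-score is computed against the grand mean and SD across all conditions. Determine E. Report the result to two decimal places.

-0.57

z_performance = (65.3 − 62.2) / 13.4 = 3.1000 / 13.4 = 0.2313.
z_effort = (6.73 − 5.43) / 1.25 = 1.3000 / 1.25 = 1.0400.
z_P − z_E = 0.2313 − 1.0400 = -0.8087.
E = -0.8087 / √2 = -0.8087 / 1.41421 = -0.5718 ≈ -0.57.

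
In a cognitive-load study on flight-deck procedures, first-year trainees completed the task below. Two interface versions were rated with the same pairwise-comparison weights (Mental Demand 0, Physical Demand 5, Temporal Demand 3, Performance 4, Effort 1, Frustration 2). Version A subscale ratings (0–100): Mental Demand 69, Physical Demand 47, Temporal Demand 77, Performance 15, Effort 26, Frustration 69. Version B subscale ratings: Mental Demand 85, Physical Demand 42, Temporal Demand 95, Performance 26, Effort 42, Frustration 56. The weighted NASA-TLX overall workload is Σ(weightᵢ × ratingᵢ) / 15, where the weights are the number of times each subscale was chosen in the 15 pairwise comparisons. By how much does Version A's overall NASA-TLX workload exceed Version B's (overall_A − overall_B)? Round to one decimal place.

-4.2

Version A weighted sum = 0·69 + 5·47 + 3·77 + 4·15 + 1·26 + 2·69 = 0 + 235 + 231 + 60 + 26 + 138 = 690; overall_A = 690/15 = 46.0000.
Version B weighted sum = 0·85 + 5·42 + 3·95 + 4·26 + 1·42 + 2·56 = 0 + 210 + 285 + 104 + 42 + 112 = 753; overall_B = 753/15 = 50.2000.
Difference = 46.0000 − 50.2000 = -4.2000 ≈ -4.2.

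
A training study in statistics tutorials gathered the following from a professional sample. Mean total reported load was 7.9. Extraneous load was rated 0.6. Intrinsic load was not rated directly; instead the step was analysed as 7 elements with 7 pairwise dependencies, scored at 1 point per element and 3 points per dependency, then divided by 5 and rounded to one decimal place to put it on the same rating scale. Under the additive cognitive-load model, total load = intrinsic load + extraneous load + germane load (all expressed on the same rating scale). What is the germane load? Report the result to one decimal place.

1.7

Intrinsic (element-interactivity): (7 × 1 + 7 × 3) / 5 = 28 / 5 = 5.6000 → 5.6.
germane load = total − intrinsic − extraneous
             = 7.9 − 5.6 − 0.6 = 1.7.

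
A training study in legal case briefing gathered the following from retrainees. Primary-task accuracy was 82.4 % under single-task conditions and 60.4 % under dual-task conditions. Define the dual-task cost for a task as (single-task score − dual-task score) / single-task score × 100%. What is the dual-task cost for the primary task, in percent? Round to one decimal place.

Cost = (82.4 − 60.4) / 82.4 × 100%
     = 22.0000 / 82.4 × 100% = 26.6990%.
≈ 26.7%.

26.7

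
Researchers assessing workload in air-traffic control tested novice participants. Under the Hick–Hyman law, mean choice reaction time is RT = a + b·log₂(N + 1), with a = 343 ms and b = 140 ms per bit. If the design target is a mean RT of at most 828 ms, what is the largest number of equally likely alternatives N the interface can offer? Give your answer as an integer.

Set 343 + 140·log₂(N + 1) ≤ 828.
log₂(N + 1) ≤ (828 − 343) / 140 = 3.4643.
N + 1 ≤ 2^3.4643 = 11.0372.
N ≤ 10.0372, so the largest integer N is 10.

10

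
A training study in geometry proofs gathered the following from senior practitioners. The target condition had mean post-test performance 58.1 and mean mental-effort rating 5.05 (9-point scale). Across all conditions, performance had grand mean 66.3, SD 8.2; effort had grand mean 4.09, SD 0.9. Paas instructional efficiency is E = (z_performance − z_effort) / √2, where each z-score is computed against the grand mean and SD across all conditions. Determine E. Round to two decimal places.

-1.46

z_performance = (58.1 − 66.3) / 8.2 = -8.2000 / 8.2 = -1.0000.
z_effort = (5.05 − 4.09) / 0.9 = 0.9600 / 0.9 = 1.0667.
z_P − z_E = -1.0000 − 1.0667 = -2.0667.
E = -2.0667 / √2 = -2.0667 / 1.41421 = -1.4614 ≈ -1.46.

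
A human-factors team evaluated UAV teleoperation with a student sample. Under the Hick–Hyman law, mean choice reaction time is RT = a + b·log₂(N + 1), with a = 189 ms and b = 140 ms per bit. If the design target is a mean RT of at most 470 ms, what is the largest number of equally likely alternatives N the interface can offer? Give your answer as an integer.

Set 189 + 140·log₂(N + 1) ≤ 470.
log₂(N + 1) ≤ (470 − 189) / 140 = 2.0071.
N + 1 ≤ 2^2.0071 = 4.0197.
N ≤ 3.0197, so the largest integer N is 3.

3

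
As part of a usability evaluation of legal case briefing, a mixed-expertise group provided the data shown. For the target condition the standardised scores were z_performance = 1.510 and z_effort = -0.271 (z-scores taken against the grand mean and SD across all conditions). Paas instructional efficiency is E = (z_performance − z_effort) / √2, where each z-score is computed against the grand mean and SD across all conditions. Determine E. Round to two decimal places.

1.26

z_P − z_E = 1.510 − (-0.271) = 1.7810.
E = 1.7810 / √2 = 1.7810 / 1.41421 = 1.2594 ≈ 1.26.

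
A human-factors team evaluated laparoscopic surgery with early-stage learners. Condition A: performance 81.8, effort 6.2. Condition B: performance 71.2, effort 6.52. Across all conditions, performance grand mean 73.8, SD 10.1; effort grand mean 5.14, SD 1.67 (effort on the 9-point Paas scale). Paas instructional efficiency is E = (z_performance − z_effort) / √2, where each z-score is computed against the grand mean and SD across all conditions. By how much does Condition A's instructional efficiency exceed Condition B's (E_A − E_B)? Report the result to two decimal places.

0.88

Condition A: z_P = (81.8 − 73.8)/10.1 = 0.7921; z_E = (6.2 − 5.14)/1.67 = 0.6347; E_A = (0.7921 − 0.6347)/√2 = 0.1113.
Condition B: z_P = (71.2 − 73.8)/10.1 = -0.2574; z_E = (6.52 − 5.14)/1.67 = 0.8263; E_B = (-0.2574 − 0.8263)/√2 = -0.7663.
E_A − E_B = 0.1113 − (-0.7663) = 0.8776 ≈ 0.88.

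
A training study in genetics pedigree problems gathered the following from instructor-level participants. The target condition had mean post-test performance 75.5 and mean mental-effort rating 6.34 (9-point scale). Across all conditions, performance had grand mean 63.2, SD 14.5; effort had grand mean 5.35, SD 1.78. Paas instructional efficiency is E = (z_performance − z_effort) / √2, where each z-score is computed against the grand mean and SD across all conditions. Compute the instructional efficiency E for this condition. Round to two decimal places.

0.21

z_performance = (75.5 − 63.2) / 14.5 = 12.3000 / 14.5 = 0.8483.
z_effort = (6.34 − 5.35) / 1.78 = 0.9900 / 1.78 = 0.5562.
z_P − z_E = 0.8483 − 0.5562 = 0.2921.
E = 0.2921 / √2 = 0.2921 / 1.41421 = 0.2065 ≈ 0.21.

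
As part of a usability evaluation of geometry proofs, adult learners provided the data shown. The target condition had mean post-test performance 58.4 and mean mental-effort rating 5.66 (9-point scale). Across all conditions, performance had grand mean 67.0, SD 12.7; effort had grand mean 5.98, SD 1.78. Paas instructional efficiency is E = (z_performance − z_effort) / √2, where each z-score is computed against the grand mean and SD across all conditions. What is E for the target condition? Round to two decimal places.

z_performance = (58.4 − 67.0) / 12.7 = -8.6000 / 12.7 = -0.6772.
z_effort = (5.66 − 5.98) / 1.78 = -0.3200 / 1.78 = -0.1798.
z_P − z_E = -0.6772 − (-0.1798) = -0.4974.
E = -0.4974 / √2 = -0.4974 / 1.41421 = -0.3517 ≈ -0.35.

-0.35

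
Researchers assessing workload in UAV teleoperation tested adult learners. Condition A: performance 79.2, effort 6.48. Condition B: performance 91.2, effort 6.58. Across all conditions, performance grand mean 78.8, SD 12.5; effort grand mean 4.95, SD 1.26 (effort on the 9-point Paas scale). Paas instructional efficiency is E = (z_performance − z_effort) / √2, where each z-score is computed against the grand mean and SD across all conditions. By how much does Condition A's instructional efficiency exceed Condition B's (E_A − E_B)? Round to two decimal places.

-0.62

Condition A: z_P = (79.2 − 78.8)/12.5 = 0.0320; z_E = (6.48 − 4.95)/1.26 = 1.2143; E_A = (0.0320 − 1.2143)/√2 = -0.8360.
Condition B: z_P = (91.2 − 78.8)/12.5 = 0.9920; z_E = (6.58 − 4.95)/1.26 = 1.2937; E_B = (0.9920 − 1.2937)/√2 = -0.2133.
E_A − E_B = -0.8360 − (-0.2133) = -0.6227 ≈ -0.62.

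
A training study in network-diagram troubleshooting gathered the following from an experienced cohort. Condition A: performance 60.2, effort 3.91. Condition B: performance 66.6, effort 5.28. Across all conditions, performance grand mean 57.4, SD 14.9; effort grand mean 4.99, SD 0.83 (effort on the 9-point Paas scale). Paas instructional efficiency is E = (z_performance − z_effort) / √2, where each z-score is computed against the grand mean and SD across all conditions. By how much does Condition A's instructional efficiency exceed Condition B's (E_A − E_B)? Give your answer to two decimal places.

Condition A: z_P = (60.2 − 57.4)/14.9 = 0.1879; z_E = (3.91 − 4.99)/0.83 = -1.3012; E_A = (0.1879 − (-1.3012))/√2 = 1.0530.
Condition B: z_P = (66.6 − 57.4)/14.9 = 0.6174; z_E = (5.28 − 4.99)/0.83 = 0.3494; E_B = (0.6174 − 0.3494)/√2 = 0.1895.
E_A − E_B = 1.0530 − 0.1895 = 0.8635 ≈ 0.86.

0.86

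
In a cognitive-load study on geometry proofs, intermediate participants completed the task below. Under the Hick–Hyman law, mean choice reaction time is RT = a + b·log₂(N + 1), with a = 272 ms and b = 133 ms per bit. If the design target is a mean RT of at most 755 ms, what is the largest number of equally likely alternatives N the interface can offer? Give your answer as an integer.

Set 272 + 133·log₂(N + 1) ≤ 755.
log₂(N + 1) ≤ (755 − 272) / 133 = 3.6316.
N + 1 ≤ 2^3.6316 = 12.3943.
N ≤ 11.3943, so the largest integer N is 11.

11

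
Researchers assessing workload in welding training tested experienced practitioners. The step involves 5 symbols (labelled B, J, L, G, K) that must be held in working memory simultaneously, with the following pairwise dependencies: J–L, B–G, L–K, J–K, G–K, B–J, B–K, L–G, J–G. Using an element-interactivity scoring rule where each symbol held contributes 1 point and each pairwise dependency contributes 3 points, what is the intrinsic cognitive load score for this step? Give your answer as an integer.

32

Count of symbols held simultaneously: 5.
Count of pairwise dependencies listed: 9.
Element contribution: 5 × 1 = 5.
Interaction contribution: 9 × 3 = 27.
Intrinsic load = 5 + 27 = 32.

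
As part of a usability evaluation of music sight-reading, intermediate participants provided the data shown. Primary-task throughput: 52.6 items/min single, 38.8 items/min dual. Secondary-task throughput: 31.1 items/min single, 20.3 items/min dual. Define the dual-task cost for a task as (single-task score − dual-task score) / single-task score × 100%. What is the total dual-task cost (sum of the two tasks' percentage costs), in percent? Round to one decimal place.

Primary cost = (52.6 − 38.8) / 52.6 × 100% = 26.2357%.
Secondary cost = (31.1 − 20.3) / 31.1 × 100% = 34.7267%.
Total = 26.2357% + 34.7267% = 60.9624% ≈ 61.0%.

61.0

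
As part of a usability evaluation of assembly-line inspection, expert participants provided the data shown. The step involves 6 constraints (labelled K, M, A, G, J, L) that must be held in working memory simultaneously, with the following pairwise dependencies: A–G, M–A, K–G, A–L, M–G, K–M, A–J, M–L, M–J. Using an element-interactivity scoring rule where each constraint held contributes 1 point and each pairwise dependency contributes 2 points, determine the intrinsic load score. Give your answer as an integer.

24

Count of constraints held simultaneously: 6.
Count of pairwise dependencies listed: 9.
Element contribution: 6 × 1 = 6.
Interaction contribution: 9 × 2 = 18.
Intrinsic load = 6 + 18 = 24.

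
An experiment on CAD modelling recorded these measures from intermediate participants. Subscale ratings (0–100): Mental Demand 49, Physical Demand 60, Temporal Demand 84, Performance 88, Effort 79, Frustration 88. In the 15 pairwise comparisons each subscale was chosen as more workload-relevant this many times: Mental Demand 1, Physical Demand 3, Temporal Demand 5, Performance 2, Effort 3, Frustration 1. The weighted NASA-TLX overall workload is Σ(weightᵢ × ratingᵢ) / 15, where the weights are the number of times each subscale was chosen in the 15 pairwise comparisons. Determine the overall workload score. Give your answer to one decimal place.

The tallies are the weights (they sum to 15).
Weighted sum = 1·49 + 3·60 + 5·84 + 2·88 + 3·79 + 1·88
            = 49 + 180 + 420 + 176 + 237 + 88 = 1150.
Overall workload = 1150 / 15 = 76.6667 ≈ 76.7.

76.7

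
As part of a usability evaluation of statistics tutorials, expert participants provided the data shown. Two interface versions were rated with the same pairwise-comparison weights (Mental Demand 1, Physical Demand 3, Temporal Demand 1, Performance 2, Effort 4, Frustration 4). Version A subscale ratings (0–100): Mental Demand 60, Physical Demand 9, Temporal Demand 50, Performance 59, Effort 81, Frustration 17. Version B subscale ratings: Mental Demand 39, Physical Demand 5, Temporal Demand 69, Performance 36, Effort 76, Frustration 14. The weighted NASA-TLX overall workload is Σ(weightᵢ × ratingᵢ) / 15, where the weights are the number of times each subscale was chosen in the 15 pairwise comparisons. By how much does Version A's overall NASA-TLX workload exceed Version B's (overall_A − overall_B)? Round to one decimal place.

6.1

Version A weighted sum = 1·60 + 3·9 + 1·50 + 2·59 + 4·81 + 4·17 = 60 + 27 + 50 + 118 + 324 + 68 = 647; overall_A = 647/15 = 43.1333.
Version B weighted sum = 1·39 + 3·5 + 1·69 + 2·36 + 4·76 + 4·14 = 39 + 15 + 69 + 72 + 304 + 56 = 555; overall_B = 555/15 = 37.0000.
Difference = 43.1333 − 37.0000 = 6.1333 ≈ 6.1.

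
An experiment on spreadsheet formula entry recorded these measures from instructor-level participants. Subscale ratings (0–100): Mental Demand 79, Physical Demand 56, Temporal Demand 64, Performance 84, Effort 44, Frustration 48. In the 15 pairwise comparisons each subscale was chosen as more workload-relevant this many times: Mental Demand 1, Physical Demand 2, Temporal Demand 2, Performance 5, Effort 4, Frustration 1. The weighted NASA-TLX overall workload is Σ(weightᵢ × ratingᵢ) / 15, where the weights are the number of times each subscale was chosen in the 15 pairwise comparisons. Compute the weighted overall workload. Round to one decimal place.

The tallies are the weights (they sum to 15).
Weighted sum = 1·79 + 2·56 + 2·64 + 5·84 + 4·44 + 1·48
            = 79 + 112 + 128 + 420 + 176 + 48 = 963.
Overall workload = 963 / 15 = 64.2000 ≈ 64.2.

64.2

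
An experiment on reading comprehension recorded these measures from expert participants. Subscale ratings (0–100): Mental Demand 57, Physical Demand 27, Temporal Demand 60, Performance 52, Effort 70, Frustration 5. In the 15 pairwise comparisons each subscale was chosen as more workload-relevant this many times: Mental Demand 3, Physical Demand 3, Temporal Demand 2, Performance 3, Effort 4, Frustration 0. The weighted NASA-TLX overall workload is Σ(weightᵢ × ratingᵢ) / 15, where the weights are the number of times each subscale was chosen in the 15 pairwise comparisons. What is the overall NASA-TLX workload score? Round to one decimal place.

The tallies are the weights (they sum to 15).
Weighted sum = 3·57 + 3·27 + 2·60 + 3·52 + 4·70 + 0·5
            = 171 + 81 + 120 + 156 + 280 + 0 = 808.
Overall workload = 808 / 15 = 53.8667 ≈ 53.9.

53.9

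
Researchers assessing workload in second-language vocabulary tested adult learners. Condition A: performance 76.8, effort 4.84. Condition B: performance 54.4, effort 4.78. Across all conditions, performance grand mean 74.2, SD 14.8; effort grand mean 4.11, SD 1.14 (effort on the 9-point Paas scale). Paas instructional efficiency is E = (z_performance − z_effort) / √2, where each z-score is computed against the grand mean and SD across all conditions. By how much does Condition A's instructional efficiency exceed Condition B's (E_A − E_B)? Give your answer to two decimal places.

Condition A: z_P = (76.8 − 74.2)/14.8 = 0.1757; z_E = (4.84 − 4.11)/1.14 = 0.6404; E_A = (0.1757 − 0.6404)/√2 = -0.3286.
Condition B: z_P = (54.4 − 74.2)/14.8 = -1.3378; z_E = (4.78 − 4.11)/1.14 = 0.5877; E_B = (-1.3378 − 0.5877)/√2 = -1.3615.
E_A − E_B = -0.3286 − (-1.3615) = 1.0329 ≈ 1.03.

1.03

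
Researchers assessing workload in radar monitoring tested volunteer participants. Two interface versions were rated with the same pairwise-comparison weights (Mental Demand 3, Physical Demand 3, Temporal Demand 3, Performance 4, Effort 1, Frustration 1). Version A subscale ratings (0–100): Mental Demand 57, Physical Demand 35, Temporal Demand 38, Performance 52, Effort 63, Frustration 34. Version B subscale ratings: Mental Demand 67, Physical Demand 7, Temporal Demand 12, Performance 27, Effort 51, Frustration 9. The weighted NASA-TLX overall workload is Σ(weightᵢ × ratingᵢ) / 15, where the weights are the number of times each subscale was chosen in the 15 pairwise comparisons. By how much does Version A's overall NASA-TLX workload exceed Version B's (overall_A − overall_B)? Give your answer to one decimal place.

Version A weighted sum = 3·57 + 3·35 + 3·38 + 4·52 + 1·63 + 1·34 = 171 + 105 + 114 + 208 + 63 + 34 = 695; overall_A = 695/15 = 46.3333.
Version B weighted sum = 3·67 + 3·7 + 3·12 + 4·27 + 1·51 + 1·9 = 201 + 21 + 36 + 108 + 51 + 9 = 426; overall_B = 426/15 = 28.4000.
Difference = 46.3333 − 28.4000 = 17.9333 ≈ 17.9.

17.9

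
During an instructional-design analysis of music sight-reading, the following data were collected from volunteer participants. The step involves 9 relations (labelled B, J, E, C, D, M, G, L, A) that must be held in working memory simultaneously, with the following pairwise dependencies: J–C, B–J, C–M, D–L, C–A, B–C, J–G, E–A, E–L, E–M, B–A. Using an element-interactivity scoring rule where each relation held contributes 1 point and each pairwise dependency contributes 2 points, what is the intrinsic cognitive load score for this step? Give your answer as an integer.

31

Count of relations held simultaneously: 9.
Count of pairwise dependencies listed: 11.
Element contribution: 9 × 1 = 9.
Interaction contribution: 11 × 2 = 22.
Intrinsic load = 9 + 22 = 31.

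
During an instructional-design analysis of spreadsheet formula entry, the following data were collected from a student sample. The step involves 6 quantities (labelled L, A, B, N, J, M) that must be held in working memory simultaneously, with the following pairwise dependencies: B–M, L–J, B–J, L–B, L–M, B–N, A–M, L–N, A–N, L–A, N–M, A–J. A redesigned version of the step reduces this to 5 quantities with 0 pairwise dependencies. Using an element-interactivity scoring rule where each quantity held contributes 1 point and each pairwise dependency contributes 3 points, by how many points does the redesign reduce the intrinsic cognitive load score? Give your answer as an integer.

37

Original: 6 × 1 + 12 × 3 = 6 + 36 = 42.
Redesigned: 5 × 1 + 0 × 3 = 5 + 0 = 5.
Reduction = 42 − 5 = 37.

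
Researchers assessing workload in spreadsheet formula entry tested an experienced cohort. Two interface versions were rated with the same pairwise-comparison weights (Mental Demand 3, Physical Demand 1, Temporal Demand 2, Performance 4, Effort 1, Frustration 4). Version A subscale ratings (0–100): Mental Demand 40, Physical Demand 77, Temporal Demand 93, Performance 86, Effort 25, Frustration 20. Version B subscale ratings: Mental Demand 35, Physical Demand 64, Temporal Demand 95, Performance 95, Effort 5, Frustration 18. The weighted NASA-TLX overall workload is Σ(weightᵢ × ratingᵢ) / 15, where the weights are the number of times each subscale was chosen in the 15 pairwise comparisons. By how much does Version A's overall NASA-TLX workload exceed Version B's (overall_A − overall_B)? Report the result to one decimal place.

Version A weighted sum = 3·40 + 1·77 + 2·93 + 4·86 + 1·25 + 4·20 = 120 + 77 + 186 + 344 + 25 + 80 = 832; overall_A = 832/15 = 55.4667.
Version B weighted sum = 3·35 + 1·64 + 2·95 + 4·95 + 1·5 + 4·18 = 105 + 64 + 190 + 380 + 5 + 72 = 816; overall_B = 816/15 = 54.4000.
Difference = 55.4667 − 54.4000 = 1.0667 ≈ 1.1.

1.1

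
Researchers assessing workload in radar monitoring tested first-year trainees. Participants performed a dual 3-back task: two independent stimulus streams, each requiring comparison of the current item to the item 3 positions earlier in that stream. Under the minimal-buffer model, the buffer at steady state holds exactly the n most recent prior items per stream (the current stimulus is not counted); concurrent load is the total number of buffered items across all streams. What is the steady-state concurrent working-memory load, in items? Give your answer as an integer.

6

Each stream's buffer holds its 3 most recent prior items.
Two independent streams: 2 × 3 = 6 buffered items at steady state.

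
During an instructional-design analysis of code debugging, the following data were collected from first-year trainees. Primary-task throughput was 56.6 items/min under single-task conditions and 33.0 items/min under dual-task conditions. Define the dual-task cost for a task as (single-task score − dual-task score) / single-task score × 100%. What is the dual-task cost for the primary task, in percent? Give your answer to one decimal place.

Cost = (56.6 − 33.0) / 56.6 × 100%
     = 23.6000 / 56.6 × 100% = 41.6961%.
≈ 41.7%.

41.7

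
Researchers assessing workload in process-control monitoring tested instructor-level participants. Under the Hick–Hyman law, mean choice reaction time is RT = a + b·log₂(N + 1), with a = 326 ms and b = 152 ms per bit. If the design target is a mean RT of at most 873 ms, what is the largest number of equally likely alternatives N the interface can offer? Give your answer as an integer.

11

Set 326 + 152·log₂(N + 1) ≤ 873.
log₂(N + 1) ≤ (873 − 326) / 152 = 3.5987.
N + 1 ≤ 2^3.5987 = 12.1148.
N ≤ 11.1148, so the largest integer N is 11.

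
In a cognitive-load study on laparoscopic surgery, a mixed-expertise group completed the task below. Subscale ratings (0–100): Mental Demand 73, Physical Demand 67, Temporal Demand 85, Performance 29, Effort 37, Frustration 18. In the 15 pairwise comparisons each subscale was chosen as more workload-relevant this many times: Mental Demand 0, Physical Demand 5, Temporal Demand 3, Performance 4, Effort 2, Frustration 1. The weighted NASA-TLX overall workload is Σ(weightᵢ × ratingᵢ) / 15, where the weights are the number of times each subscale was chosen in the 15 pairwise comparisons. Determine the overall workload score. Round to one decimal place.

The tallies are the weights (they sum to 15).
Weighted sum = 0·73 + 5·67 + 3·85 + 4·29 + 2·37 + 1·18
            = 0 + 335 + 255 + 116 + 74 + 18 = 798.
Overall workload = 798 / 15 = 53.2000 ≈ 53.2.

53.2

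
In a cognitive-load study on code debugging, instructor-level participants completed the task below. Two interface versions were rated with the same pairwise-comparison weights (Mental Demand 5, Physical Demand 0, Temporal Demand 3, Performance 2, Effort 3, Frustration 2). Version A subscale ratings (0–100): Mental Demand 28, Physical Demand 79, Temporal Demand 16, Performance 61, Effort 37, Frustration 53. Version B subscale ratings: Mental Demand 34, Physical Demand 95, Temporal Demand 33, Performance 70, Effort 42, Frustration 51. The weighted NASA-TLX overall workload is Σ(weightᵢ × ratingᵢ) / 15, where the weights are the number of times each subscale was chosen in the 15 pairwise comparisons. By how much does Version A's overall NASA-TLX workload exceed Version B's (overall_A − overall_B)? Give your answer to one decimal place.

Version A weighted sum = 5·28 + 0·79 + 3·16 + 2·61 + 3·37 + 2·53 = 140 + 0 + 48 + 122 + 111 + 106 = 527; overall_A = 527/15 = 35.1333.
Version B weighted sum = 5·34 + 0·95 + 3·33 + 2·70 + 3·42 + 2·51 = 170 + 0 + 99 + 140 + 126 + 102 = 637; overall_B = 637/15 = 42.4667.
Difference = 35.1333 − 42.4667 = -7.3334 ≈ -7.3.

-7.3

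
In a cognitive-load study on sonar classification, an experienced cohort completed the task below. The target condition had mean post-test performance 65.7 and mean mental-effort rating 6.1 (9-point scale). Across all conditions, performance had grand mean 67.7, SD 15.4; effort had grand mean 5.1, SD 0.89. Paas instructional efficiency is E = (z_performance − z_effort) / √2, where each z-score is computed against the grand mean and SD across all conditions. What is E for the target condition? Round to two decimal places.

-0.89

z_performance = (65.7 − 67.7) / 15.4 = -2.0000 / 15.4 = -0.1299.
z_effort = (6.1 − 5.1) / 0.89 = 1.0000 / 0.89 = 1.1236.
z_P − z_E = -0.1299 − 1.1236 = -1.2535.
E = -1.2535 / √2 = -1.2535 / 1.41421 = -0.8864 ≈ -0.89.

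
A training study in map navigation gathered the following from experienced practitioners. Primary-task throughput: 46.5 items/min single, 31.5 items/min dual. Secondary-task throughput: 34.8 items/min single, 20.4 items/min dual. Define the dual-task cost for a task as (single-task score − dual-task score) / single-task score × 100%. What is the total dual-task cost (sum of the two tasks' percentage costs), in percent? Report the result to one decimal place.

Primary cost = (46.5 − 31.5) / 46.5 × 100% = 32.2581%.
Secondary cost = (34.8 − 20.4) / 34.8 × 100% = 41.3793%.
Total = 32.2581% + 41.3793% = 73.6374% ≈ 73.6%.

73.6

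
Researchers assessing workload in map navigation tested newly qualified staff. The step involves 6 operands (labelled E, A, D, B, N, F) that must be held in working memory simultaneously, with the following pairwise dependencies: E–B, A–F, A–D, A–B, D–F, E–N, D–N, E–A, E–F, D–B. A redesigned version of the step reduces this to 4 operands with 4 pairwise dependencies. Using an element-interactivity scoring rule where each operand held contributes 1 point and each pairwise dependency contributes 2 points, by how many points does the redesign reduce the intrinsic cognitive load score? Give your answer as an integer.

Original: 6 × 1 + 10 × 2 = 6 + 20 = 26.
Redesigned: 4 × 1 + 4 × 2 = 4 + 8 = 12.
Reduction = 26 − 12 = 14.

14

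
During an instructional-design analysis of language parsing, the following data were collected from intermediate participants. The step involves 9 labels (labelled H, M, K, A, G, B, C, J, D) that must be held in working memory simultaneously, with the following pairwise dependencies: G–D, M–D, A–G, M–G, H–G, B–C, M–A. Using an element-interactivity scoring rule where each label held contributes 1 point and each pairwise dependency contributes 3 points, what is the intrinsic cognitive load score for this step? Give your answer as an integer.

Count of labels held simultaneously: 9.
Count of pairwise dependencies listed: 7.
Element contribution: 9 × 1 = 9.
Interaction contribution: 7 × 3 = 21.
Intrinsic load = 9 + 21 = 30.

30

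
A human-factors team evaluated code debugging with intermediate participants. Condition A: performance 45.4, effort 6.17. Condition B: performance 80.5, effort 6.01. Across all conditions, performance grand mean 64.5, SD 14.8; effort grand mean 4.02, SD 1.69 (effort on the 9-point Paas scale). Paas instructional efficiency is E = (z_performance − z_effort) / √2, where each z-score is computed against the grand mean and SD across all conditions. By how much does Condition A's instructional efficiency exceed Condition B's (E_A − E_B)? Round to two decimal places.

Condition A: z_P = (45.4 − 64.5)/14.8 = -1.2905; z_E = (6.17 − 4.02)/1.69 = 1.2722; E_A = (-1.2905 − 1.2722)/√2 = -1.8121.
Condition B: z_P = (80.5 − 64.5)/14.8 = 1.0811; z_E = (6.01 − 4.02)/1.69 = 1.1775; E_B = (1.0811 − 1.1775)/√2 = -0.0682.
E_A − E_B = -1.8121 − (-0.0682) = -1.7439 ≈ -1.74.

-1.74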